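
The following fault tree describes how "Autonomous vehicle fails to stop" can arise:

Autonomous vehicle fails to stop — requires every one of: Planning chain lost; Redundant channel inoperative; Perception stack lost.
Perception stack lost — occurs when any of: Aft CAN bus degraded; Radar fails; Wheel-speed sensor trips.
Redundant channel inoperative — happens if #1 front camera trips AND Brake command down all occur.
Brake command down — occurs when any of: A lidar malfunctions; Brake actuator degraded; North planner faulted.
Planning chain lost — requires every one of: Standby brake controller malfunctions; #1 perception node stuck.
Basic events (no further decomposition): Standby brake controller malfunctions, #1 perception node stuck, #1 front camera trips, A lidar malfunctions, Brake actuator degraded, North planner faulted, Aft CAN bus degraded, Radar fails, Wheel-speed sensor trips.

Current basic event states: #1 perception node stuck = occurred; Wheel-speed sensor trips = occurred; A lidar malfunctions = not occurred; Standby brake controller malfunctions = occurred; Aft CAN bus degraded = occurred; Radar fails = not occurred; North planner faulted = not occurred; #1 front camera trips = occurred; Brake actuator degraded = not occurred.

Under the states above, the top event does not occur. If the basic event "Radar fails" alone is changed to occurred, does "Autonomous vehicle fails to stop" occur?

No

Counterfactual: set "Radar fails" to occurred.
Planning chain lost [AND]: Standby brake controller malfunctions=occurs, #1 perception node stuck=occurs → all inputs occur → occurs.
Brake command down [OR]: A lidar malfunctions=not, Brake actuator degraded=not, North planner faulted=not → no input occurs → does not occur.
Redundant channel inoperative [AND]: #1 front camera trips=occurs, Brake command down=not → not all inputs occur → does not occur.
Perception stack lost [OR]: Aft CAN bus degraded=occurs, Radar fails=occurs, Wheel-speed sensor trips=occurs → at least one input occurs → occurs.
Autonomous vehicle fails to stop [AND]: Planning chain lost=occurs, Redundant channel inoperative=not, Perception stack lost=occurs → not all inputs occur → does not occur.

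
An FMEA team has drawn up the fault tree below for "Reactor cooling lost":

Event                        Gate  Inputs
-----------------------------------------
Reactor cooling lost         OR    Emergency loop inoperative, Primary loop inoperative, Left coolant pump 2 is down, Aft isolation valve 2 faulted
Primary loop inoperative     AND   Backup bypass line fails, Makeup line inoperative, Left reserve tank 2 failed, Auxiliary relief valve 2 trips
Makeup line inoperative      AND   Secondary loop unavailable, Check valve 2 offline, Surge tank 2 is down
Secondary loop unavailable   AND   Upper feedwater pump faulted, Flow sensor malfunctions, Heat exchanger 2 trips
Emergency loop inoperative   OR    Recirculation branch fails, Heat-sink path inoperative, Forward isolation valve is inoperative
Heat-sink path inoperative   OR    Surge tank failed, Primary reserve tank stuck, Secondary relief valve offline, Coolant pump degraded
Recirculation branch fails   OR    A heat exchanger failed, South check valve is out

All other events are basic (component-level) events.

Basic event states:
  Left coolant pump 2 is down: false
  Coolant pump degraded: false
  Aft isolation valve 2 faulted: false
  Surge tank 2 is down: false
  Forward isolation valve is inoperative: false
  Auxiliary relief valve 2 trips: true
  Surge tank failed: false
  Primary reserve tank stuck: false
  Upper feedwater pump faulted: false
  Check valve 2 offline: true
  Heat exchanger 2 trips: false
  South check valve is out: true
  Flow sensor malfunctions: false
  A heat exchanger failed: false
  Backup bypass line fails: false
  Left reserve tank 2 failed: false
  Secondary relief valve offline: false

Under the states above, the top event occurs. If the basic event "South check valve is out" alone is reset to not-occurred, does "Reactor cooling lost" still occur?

Counterfactual: set "South check valve is out" to not occurred.
Recirculation branch fails [OR]: A heat exchanger failed=not, South check valve is out=not → no input occurs → does not occur.
Heat-sink path inoperative [OR]: Surge tank failed=not, Primary reserve tank stuck=not, Secondary relief valve offline=not, Coolant pump degraded=not → no input occurs → does not occur.
Emergency loop inoperative [OR]: Recirculation branch fails=not, Heat-sink path inoperative=not, Forward isolation valve is inoperative=not → no input occurs → does not occur.
Secondary loop unavailable [AND]: Upper feedwater pump faulted=not, Flow sensor malfunctions=not, Heat exchanger 2 trips=not → not all inputs occur → does not occur.
Makeup line inoperative [AND]: Secondary loop unavailable=not, Check valve 2 offline=occurs, Surge tank 2 is down=not → not all inputs occur → does not occur.
Primary loop inoperative [AND]: Backup bypass line fails=not, Makeup line inoperative=not, Left reserve tank 2 failed=not, Auxiliary relief valve 2 trips=occurs → not all inputs occur → does not occur.
Reactor cooling lost [OR]: Emergency loop inoperative=not, Primary loop inoperative=not, Left coolant pump 2 is down=not, Aft isolation valve 2 faulted=not → no input occurs → does not occur.

No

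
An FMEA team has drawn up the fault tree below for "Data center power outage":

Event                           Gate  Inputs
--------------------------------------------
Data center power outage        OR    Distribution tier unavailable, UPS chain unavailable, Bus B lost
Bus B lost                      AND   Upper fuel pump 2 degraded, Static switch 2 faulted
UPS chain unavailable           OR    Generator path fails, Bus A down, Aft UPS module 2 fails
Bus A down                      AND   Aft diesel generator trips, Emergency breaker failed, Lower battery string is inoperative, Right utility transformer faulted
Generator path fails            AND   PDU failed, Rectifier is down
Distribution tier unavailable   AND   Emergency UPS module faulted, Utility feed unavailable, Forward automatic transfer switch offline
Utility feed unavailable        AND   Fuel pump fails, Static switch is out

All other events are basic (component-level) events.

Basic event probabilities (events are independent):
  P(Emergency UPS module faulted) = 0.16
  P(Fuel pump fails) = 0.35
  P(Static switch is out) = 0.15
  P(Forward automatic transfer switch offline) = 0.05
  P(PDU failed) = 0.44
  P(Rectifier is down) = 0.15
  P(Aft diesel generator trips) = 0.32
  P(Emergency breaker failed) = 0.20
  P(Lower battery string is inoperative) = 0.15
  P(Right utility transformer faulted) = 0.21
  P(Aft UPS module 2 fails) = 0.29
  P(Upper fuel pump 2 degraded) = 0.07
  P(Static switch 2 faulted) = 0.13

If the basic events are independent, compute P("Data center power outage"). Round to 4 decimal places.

0.3445

P(Utility feed unavailable) [AND] = 0.35 × 0.15 = 0.052500
P(Distribution tier unavailable) [AND] = 0.16 × 0.052500 × 0.05 = 0.000420
P(Generator path fails) [AND] = 0.44 × 0.15 = 0.066000
P(Bus A down) [AND] = 0.32 × 0.20 × 0.15 × 0.21 = 0.002016
P(UPS chain unavailable) [OR] = 1 − (1−0.066000) × (1−0.002016) × (1−0.29) = 0.338197
P(Bus B lost) [AND] = 0.07 × 0.13 = 0.009100
P(Data center power outage) [OR] = 1 − (1−0.000420) × (1−0.338197) × (1−0.009100) = 0.344495
Rounded to 4 decimal places: P(Data center power outage) ≈ 0.3445.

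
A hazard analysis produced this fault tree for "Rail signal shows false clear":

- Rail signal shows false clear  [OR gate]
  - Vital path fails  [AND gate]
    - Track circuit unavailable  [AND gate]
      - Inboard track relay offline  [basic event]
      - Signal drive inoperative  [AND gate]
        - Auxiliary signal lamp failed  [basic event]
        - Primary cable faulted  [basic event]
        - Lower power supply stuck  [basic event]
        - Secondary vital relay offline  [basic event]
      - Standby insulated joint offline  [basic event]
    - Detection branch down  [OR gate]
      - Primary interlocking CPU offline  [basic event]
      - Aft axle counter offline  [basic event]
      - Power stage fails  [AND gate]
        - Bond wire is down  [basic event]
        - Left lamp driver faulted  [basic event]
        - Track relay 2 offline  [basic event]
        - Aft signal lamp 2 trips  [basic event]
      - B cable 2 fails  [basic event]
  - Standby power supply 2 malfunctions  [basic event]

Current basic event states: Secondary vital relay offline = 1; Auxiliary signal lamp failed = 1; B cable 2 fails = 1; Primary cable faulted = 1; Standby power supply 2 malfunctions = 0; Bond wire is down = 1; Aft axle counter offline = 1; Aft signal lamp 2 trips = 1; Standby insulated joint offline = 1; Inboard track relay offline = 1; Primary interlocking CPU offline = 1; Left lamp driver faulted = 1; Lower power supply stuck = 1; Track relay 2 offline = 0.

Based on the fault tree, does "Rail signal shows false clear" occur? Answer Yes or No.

Signal drive inoperative [AND]: Auxiliary signal lamp failed=occurs, Primary cable faulted=occurs, Lower power supply stuck=occurs, Secondary vital relay offline=occurs → all inputs occur → occurs.
Track circuit unavailable [AND]: Inboard track relay offline=occurs, Signal drive inoperative=occurs, Standby insulated joint offline=occurs → all inputs occur → occurs.
Power stage fails [AND]: Bond wire is down=occurs, Left lamp driver faulted=occurs, Track relay 2 offline=not, Aft signal lamp 2 trips=occurs → not all inputs occur → does not occur.
Detection branch down [OR]: Primary interlocking CPU offline=occurs, Aft axle counter offline=occurs, Power stage fails=not, B cable 2 fails=occurs → at least one input occurs → occurs.
Vital path fails [AND]: Track circuit unavailable=occurs, Detection branch down=occurs → all inputs occur → occurs.
Rail signal shows false clear [OR]: Vital path fails=occurs, Standby power supply 2 malfunctions=not → at least one input occurs → occurs.

Yes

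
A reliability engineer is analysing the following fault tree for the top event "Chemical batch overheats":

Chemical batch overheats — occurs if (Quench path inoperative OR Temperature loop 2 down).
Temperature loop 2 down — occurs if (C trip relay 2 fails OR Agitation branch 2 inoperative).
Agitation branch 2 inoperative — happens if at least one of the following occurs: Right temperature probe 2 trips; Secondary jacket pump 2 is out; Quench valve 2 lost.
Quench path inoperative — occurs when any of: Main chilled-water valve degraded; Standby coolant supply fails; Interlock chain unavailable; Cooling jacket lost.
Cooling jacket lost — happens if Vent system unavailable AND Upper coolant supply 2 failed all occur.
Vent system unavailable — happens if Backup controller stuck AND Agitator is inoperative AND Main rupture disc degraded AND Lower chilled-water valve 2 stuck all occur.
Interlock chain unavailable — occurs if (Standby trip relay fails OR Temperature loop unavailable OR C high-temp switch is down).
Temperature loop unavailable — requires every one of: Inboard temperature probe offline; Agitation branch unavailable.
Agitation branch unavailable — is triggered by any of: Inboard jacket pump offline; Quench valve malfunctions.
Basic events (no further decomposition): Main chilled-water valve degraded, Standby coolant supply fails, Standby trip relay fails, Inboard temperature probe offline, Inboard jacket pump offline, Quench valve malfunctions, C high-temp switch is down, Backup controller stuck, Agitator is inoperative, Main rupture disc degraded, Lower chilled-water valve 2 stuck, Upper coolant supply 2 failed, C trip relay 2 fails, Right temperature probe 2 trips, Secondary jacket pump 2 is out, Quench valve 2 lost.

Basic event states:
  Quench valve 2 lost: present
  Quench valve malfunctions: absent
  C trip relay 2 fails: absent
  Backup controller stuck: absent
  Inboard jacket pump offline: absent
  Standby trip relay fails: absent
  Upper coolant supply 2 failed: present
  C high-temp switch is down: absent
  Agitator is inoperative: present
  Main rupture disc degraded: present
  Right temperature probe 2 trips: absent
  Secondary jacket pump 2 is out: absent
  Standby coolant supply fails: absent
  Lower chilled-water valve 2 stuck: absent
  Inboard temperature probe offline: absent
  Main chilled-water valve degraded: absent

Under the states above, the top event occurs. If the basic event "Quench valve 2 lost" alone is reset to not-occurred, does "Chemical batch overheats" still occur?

No

Counterfactual: set "Quench valve 2 lost" to not occurred.
Agitation branch unavailable [OR]: Inboard jacket pump offline=not, Quench valve malfunctions=not → no input occurs → does not occur.
Temperature loop unavailable [AND]: Inboard temperature probe offline=not, Agitation branch unavailable=not → not all inputs occur → does not occur.
Interlock chain unavailable [OR]: Standby trip relay fails=not, Temperature loop unavailable=not, C high-temp switch is down=not → no input occurs → does not occur.
Vent system unavailable [AND]: Backup controller stuck=not, Agitator is inoperative=occurs, Main rupture disc degraded=occurs, Lower chilled-water valve 2 stuck=not → not all inputs occur → does not occur.
Cooling jacket lost [AND]: Vent system unavailable=not, Upper coolant supply 2 failed=occurs → not all inputs occur → does not occur.
Quench path inoperative [OR]: Main chilled-water valve degraded=not, Standby coolant supply fails=not, Interlock chain unavailable=not, Cooling jacket lost=not → no input occurs → does not occur.
Agitation branch 2 inoperative [OR]: Right temperature probe 2 trips=not, Secondary jacket pump 2 is out=not, Quench valve 2 lost=not → no input occurs → does not occur.
Temperature loop 2 down [OR]: C trip relay 2 fails=not, Agitation branch 2 inoperative=not → no input occurs → does not occur.
Chemical batch overheats [OR]: Quench path inoperative=not, Temperature loop 2 down=not → no input occurs → does not occur.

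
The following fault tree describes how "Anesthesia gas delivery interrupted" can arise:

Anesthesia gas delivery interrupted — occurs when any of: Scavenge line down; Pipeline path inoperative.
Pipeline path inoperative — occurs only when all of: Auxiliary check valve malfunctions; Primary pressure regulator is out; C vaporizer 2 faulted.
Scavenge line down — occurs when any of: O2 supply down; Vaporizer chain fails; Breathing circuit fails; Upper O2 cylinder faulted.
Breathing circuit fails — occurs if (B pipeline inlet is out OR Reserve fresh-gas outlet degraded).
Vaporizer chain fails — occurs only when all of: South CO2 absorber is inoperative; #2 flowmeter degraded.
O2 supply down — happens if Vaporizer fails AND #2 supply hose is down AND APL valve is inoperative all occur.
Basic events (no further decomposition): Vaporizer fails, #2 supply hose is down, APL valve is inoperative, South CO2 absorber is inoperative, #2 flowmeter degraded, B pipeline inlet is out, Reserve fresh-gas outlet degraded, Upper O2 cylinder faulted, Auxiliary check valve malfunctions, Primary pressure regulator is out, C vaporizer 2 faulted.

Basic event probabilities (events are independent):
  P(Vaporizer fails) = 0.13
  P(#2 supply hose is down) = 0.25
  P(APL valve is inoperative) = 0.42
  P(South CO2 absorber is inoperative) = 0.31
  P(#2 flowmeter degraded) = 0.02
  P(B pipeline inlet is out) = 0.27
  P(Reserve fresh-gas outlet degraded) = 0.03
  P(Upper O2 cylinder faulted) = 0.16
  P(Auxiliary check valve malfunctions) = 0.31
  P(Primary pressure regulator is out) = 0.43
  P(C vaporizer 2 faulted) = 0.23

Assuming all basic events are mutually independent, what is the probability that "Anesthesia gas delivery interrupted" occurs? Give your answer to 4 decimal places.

P(O2 supply down) [AND] = 0.13 × 0.25 × 0.42 = 0.013650
P(Vaporizer chain fails) [AND] = 0.31 × 0.02 = 0.006200
P(Breathing circuit fails) [OR] = 1 − (1−0.27) × (1−0.03) = 0.291900
P(Scavenge line down) [OR] = 1 − (1−0.013650) × (1−0.006200) × (1−0.291900) × (1−0.16) = 0.416953
P(Pipeline path inoperative) [AND] = 0.31 × 0.43 × 0.23 = 0.030659
P(Anesthesia gas delivery interrupted) [OR] = 1 − (1−0.416953) × (1−0.030659) = 0.434829
Rounded to 4 decimal places: P(Anesthesia gas delivery interrupted) ≈ 0.4348.

0.4348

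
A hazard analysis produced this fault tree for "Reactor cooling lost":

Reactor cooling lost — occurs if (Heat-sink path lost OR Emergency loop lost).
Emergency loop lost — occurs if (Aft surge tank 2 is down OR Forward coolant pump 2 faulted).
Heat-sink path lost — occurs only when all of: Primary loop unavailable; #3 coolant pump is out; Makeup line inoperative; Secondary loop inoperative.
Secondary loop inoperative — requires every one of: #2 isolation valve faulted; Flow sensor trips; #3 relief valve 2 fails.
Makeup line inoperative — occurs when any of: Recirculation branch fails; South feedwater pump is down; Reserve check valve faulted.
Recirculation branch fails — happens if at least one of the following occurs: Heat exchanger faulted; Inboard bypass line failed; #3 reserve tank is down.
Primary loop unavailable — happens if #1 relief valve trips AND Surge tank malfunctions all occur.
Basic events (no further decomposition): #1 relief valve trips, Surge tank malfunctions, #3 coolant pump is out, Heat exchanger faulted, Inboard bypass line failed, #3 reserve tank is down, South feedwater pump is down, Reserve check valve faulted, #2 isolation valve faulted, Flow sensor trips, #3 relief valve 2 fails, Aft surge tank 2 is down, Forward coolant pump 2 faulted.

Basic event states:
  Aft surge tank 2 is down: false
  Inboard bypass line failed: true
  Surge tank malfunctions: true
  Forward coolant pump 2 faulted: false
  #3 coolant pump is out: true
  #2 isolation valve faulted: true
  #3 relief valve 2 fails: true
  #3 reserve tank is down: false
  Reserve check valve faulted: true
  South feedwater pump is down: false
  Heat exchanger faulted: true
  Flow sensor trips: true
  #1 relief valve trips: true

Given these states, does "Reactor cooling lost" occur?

Yes

Primary loop unavailable [AND]: #1 relief valve trips=occurs, Surge tank malfunctions=occurs → all inputs occur → occurs.
Recirculation branch fails [OR]: Heat exchanger faulted=occurs, Inboard bypass line failed=occurs, #3 reserve tank is down=not → at least one input occurs → occurs.
Makeup line inoperative [OR]: Recirculation branch fails=occurs, South feedwater pump is down=not, Reserve check valve faulted=occurs → at least one input occurs → occurs.
Secondary loop inoperative [AND]: #2 isolation valve faulted=occurs, Flow sensor trips=occurs, #3 relief valve 2 fails=occurs → all inputs occur → occurs.
Heat-sink path lost [AND]: Primary loop unavailable=occurs, #3 coolant pump is out=occurs, Makeup line inoperative=occurs, Secondary loop inoperative=occurs → all inputs occur → occurs.
Emergency loop lost [OR]: Aft surge tank 2 is down=not, Forward coolant pump 2 faulted=not → no input occurs → does not occur.
Reactor cooling lost [OR]: Heat-sink path lost=occurs, Emergency loop lost=not → at least one input occurs → occurs.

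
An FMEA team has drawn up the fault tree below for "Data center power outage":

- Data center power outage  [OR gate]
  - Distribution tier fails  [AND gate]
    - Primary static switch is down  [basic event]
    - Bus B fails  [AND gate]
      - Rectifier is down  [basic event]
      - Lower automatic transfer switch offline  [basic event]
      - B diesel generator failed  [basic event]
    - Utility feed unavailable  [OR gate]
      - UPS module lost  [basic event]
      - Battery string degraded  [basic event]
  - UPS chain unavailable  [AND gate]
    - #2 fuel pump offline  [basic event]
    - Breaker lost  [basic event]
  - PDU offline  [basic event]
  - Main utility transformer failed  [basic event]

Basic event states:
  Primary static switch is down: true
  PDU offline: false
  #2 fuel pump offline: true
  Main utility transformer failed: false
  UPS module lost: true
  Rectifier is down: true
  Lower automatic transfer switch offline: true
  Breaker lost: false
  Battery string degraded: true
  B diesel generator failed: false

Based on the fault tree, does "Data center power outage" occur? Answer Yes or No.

No

Bus B fails [AND]: Rectifier is down=occurs, Lower automatic transfer switch offline=occurs, B diesel generator failed=not → not all inputs occur → does not occur.
Utility feed unavailable [OR]: UPS module lost=occurs, Battery string degraded=occurs → at least one input occurs → occurs.
Distribution tier fails [AND]: Primary static switch is down=occurs, Bus B fails=not, Utility feed unavailable=occurs → not all inputs occur → does not occur.
UPS chain unavailable [AND]: #2 fuel pump offline=occurs, Breaker lost=not → not all inputs occur → does not occur.
Data center power outage [OR]: Distribution tier fails=not, UPS chain unavailable=not, PDU offline=not, Main utility transformer failed=not → no input occurs → does not occur.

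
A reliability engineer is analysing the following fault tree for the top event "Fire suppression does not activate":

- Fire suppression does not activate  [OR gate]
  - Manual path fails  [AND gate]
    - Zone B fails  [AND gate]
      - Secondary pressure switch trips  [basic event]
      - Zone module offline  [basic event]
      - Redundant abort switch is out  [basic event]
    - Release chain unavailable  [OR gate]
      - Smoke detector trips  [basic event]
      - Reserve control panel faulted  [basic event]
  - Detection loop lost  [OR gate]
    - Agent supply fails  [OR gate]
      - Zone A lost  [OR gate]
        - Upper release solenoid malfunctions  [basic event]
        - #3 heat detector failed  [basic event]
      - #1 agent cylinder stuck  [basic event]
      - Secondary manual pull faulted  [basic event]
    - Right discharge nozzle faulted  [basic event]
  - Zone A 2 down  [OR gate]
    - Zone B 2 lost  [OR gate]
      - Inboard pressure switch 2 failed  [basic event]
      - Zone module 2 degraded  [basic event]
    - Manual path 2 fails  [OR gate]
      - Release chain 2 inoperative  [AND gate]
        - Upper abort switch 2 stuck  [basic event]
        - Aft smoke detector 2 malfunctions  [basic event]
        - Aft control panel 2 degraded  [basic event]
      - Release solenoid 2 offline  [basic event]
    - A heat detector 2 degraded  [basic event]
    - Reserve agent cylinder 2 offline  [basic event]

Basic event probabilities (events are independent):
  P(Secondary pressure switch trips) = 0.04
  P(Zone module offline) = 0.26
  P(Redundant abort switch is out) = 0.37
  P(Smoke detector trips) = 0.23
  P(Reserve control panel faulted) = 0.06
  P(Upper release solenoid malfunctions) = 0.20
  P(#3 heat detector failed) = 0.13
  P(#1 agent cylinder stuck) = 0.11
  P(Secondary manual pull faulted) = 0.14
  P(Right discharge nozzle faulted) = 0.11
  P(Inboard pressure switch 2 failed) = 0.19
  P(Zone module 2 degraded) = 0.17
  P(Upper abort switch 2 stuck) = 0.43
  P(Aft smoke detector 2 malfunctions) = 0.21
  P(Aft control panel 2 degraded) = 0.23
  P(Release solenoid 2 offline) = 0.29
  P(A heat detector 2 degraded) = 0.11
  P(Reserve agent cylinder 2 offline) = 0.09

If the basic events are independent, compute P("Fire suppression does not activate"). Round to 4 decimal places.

P(Zone B fails) [AND] = 0.04 × 0.26 × 0.37 = 0.003848
P(Release chain unavailable) [OR] = 1 − (1−0.23) × (1−0.06) = 0.276200
P(Manual path fails) [AND] = 0.003848 × 0.276200 = 0.001063
P(Zone A lost) [OR] = 1 − (1−0.20) × (1−0.13) = 0.304000
P(Agent supply fails) [OR] = 1 − (1−0.304000) × (1−0.11) × (1−0.14) = 0.467282
P(Detection loop lost) [OR] = 1 − (1−0.467282) × (1−0.11) = 0.525881
P(Zone B 2 lost) [OR] = 1 − (1−0.19) × (1−0.17) = 0.327700
P(Release chain 2 inoperative) [AND] = 0.43 × 0.21 × 0.23 = 0.020769
P(Manual path 2 fails) [OR] = 1 − (1−0.020769) × (1−0.29) = 0.304746
P(Zone A 2 down) [OR] = 1 − (1−0.327700) × (1−0.304746) × (1−0.11) × (1−0.09) = 0.621437
P(Fire suppression does not activate) [OR] = 1 − (1−0.001063) × (1−0.525881) × (1−0.621437) = 0.820707
Rounded to 4 decimal places: P(Fire suppression does not activate) ≈ 0.8207.

0.8207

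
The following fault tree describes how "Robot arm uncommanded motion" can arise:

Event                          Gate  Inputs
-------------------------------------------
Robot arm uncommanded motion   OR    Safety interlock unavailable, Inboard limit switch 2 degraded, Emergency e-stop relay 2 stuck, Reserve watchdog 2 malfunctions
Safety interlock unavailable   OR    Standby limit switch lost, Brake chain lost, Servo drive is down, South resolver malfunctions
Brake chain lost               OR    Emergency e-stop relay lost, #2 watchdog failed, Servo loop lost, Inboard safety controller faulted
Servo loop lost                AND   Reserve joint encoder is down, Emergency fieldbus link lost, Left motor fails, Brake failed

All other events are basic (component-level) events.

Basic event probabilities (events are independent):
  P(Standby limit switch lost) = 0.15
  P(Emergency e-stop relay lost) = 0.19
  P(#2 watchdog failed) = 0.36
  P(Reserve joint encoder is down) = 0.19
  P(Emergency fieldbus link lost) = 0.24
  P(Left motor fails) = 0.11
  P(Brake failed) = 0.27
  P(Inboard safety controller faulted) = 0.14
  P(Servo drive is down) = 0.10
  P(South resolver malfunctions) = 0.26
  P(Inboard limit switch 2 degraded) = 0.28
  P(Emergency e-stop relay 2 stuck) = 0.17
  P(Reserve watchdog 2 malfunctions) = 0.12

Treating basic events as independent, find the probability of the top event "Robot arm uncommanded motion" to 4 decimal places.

0.8675

P(Servo loop lost) [AND] = 0.19 × 0.24 × 0.11 × 0.27 = 0.001354
P(Brake chain lost) [OR] = 1 − (1−0.19) × (1−0.36) × (1−0.001354) × (1−0.14) = 0.554780
P(Safety interlock unavailable) [OR] = 1 − (1−0.15) × (1−0.554780) × (1−0.10) × (1−0.26) = 0.747961
P(Robot arm uncommanded motion) [OR] = 1 − (1−0.747961) × (1−0.28) × (1−0.17) × (1−0.12) = 0.867456
Rounded to 4 decimal places: P(Robot arm uncommanded motion) ≈ 0.8675.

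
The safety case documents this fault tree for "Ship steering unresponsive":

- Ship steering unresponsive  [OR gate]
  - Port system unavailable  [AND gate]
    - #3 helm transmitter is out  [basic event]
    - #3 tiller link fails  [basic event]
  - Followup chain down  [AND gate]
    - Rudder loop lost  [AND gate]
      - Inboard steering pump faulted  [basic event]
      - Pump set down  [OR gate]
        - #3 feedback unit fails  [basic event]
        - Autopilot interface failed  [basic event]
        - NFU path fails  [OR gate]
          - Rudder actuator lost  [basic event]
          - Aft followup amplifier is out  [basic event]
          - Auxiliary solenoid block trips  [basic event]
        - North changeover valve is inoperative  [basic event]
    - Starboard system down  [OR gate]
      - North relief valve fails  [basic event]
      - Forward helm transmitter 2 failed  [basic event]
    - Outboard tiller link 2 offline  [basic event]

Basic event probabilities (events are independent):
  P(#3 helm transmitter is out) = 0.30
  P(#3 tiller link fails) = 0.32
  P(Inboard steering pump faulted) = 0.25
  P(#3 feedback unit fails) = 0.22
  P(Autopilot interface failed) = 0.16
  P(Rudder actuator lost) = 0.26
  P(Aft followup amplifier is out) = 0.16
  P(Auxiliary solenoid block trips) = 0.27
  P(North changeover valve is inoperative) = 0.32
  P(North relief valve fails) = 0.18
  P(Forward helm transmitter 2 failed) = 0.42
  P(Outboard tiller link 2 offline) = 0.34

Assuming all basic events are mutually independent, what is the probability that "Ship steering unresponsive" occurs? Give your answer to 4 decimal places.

0.1281

P(Port system unavailable) [AND] = 0.30 × 0.32 = 0.096000
P(NFU path fails) [OR] = 1 − (1−0.26) × (1−0.16) × (1−0.27) = 0.546232
P(Pump set down) [OR] = 1 − (1−0.22) × (1−0.16) × (1−0.546232) × (1−0.32) = 0.797830
P(Rudder loop lost) [AND] = 0.25 × 0.797830 = 0.199458
P(Starboard system down) [OR] = 1 − (1−0.18) × (1−0.42) = 0.524400
P(Followup chain down) [AND] = 0.199458 × 0.524400 × 0.34 = 0.035563
P(Ship steering unresponsive) [OR] = 1 − (1−0.096000) × (1−0.035563) = 0.128149
Rounded to 4 decimal places: P(Ship steering unresponsive) ≈ 0.1281.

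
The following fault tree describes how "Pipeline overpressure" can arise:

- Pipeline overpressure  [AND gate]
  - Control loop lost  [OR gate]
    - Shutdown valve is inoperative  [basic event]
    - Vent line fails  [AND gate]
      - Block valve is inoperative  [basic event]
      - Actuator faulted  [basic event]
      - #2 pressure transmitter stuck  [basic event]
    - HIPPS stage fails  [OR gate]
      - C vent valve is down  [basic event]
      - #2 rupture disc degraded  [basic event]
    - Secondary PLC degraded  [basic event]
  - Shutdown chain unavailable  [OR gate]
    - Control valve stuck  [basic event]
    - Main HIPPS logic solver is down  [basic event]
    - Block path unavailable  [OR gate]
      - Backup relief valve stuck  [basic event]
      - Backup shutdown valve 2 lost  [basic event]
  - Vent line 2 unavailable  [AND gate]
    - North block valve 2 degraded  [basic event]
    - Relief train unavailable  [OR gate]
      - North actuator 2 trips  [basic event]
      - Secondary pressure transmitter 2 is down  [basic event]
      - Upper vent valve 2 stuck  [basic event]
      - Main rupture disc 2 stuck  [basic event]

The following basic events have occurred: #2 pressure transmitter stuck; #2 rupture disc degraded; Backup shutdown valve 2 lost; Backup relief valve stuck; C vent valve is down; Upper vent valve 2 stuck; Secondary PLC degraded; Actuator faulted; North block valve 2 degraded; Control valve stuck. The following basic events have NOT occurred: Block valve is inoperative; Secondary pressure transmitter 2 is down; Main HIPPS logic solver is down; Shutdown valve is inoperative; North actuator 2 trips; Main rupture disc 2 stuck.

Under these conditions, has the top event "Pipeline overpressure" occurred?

Yes

Vent line fails [AND]: Block valve is inoperative=not, Actuator faulted=occurs, #2 pressure transmitter stuck=occurs → not all inputs occur → does not occur.
HIPPS stage fails [OR]: C vent valve is down=occurs, #2 rupture disc degraded=occurs → at least one input occurs → occurs.
Control loop lost [OR]: Shutdown valve is inoperative=not, Vent line fails=not, HIPPS stage fails=occurs, Secondary PLC degraded=occurs → at least one input occurs → occurs.
Block path unavailable [OR]: Backup relief valve stuck=occurs, Backup shutdown valve 2 lost=occurs → at least one input occurs → occurs.
Shutdown chain unavailable [OR]: Control valve stuck=occurs, Main HIPPS logic solver is down=not, Block path unavailable=occurs → at least one input occurs → occurs.
Relief train unavailable [OR]: North actuator 2 trips=not, Secondary pressure transmitter 2 is down=not, Upper vent valve 2 stuck=occurs, Main rupture disc 2 stuck=not → at least one input occurs → occurs.
Vent line 2 unavailable [AND]: North block valve 2 degraded=occurs, Relief train unavailable=occurs → all inputs occur → occurs.
Pipeline overpressure [AND]: Control loop lost=occurs, Shutdown chain unavailable=occurs, Vent line 2 unavailable=occurs → all inputs occur → occurs.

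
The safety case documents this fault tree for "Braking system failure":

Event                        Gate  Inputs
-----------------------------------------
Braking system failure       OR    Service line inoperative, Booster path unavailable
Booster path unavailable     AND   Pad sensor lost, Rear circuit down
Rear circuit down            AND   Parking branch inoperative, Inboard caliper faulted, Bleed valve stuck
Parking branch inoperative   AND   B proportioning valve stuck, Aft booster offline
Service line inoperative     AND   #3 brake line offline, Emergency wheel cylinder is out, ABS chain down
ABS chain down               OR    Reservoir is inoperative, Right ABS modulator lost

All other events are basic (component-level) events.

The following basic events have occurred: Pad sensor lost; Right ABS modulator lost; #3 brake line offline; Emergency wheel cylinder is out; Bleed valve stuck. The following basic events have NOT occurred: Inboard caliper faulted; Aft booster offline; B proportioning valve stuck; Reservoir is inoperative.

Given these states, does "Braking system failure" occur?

ABS chain down [OR]: Reservoir is inoperative=not, Right ABS modulator lost=occurs → at least one input occurs → occurs.
Service line inoperative [AND]: #3 brake line offline=occurs, Emergency wheel cylinder is out=occurs, ABS chain down=occurs → all inputs occur → occurs.
Parking branch inoperative [AND]: B proportioning valve stuck=not, Aft booster offline=not → not all inputs occur → does not occur.
Rear circuit down [AND]: Parking branch inoperative=not, Inboard caliper faulted=not, Bleed valve stuck=occurs → not all inputs occur → does not occur.
Booster path unavailable [AND]: Pad sensor lost=occurs, Rear circuit down=not → not all inputs occur → does not occur.
Braking system failure [OR]: Service line inoperative=occurs, Booster path unavailable=not → at least one input occurs → occurs.

Yes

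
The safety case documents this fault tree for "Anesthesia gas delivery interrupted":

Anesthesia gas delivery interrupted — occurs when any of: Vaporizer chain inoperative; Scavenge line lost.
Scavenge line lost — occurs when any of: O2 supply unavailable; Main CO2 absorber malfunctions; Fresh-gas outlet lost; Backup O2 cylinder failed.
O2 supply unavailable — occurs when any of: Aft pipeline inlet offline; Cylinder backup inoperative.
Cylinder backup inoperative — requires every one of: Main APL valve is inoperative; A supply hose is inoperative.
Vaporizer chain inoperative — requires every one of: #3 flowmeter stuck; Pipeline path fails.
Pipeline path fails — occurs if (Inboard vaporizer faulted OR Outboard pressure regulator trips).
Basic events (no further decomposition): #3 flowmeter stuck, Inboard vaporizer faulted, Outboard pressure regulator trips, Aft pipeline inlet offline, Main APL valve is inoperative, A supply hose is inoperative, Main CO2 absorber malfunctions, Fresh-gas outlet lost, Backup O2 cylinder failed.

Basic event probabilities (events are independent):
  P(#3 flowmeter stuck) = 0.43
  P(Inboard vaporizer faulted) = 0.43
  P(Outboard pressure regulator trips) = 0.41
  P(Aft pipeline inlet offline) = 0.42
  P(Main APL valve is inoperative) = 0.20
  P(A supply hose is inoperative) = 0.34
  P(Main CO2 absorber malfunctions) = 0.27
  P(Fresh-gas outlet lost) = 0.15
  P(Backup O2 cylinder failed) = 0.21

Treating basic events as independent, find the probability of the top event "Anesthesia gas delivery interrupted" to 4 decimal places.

0.8106

P(Pipeline path fails) [OR] = 1 − (1−0.43) × (1−0.41) = 0.663700
P(Vaporizer chain inoperative) [AND] = 0.43 × 0.663700 = 0.285391
P(Cylinder backup inoperative) [AND] = 0.20 × 0.34 = 0.068000
P(O2 supply unavailable) [OR] = 1 − (1−0.42) × (1−0.068000) = 0.459440
P(Scavenge line lost) [OR] = 1 − (1−0.459440) × (1−0.27) × (1−0.15) × (1−0.21) = 0.735020
P(Anesthesia gas delivery interrupted) [OR] = 1 − (1−0.285391) × (1−0.735020) = 0.810643
Rounded to 4 decimal places: P(Anesthesia gas delivery interrupted) ≈ 0.8106.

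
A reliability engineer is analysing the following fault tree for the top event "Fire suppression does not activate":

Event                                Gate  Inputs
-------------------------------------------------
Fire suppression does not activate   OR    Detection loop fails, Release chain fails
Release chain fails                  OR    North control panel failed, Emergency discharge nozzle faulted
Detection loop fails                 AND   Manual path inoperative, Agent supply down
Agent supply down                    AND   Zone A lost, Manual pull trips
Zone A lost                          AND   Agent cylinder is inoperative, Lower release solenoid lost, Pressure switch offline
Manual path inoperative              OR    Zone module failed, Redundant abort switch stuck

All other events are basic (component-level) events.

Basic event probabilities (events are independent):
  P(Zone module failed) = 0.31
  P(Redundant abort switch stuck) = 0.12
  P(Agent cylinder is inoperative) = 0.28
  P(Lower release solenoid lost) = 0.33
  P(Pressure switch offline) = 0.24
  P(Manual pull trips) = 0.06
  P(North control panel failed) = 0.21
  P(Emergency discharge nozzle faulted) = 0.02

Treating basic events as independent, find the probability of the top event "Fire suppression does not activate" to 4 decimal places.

0.2262

P(Manual path inoperative) [OR] = 1 − (1−0.31) × (1−0.12) = 0.392800
P(Zone A lost) [AND] = 0.28 × 0.33 × 0.24 = 0.022176
P(Agent supply down) [AND] = 0.022176 × 0.06 = 0.001331
P(Detection loop fails) [AND] = 0.392800 × 0.001331 = 0.000523
P(Release chain fails) [OR] = 1 − (1−0.21) × (1−0.02) = 0.225800
P(Fire suppression does not activate) [OR] = 1 − (1−0.000523) × (1−0.225800) = 0.226205
Rounded to 4 decimal places: P(Fire suppression does not activate) ≈ 0.2262.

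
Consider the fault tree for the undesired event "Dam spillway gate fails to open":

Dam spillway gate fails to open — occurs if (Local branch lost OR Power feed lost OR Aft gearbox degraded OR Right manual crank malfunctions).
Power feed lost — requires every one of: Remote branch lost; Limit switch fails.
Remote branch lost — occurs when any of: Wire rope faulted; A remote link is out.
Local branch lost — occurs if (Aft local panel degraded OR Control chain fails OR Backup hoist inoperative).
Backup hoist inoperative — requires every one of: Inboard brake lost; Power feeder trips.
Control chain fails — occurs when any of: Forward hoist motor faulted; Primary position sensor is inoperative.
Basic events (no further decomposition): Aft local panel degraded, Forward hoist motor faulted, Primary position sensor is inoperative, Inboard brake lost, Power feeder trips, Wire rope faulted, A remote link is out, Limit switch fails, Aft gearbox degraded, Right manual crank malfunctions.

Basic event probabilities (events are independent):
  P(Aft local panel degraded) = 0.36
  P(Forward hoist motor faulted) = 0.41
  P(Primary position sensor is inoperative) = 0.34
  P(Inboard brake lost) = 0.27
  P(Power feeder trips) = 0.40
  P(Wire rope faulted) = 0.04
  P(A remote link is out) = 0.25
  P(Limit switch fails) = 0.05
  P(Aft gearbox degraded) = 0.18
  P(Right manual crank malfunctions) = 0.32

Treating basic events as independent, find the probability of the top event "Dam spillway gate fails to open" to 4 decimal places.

0.8778

P(Control chain fails) [OR] = 1 − (1−0.41) × (1−0.34) = 0.610600
P(Backup hoist inoperative) [AND] = 0.27 × 0.40 = 0.108000
P(Local branch lost) [OR] = 1 − (1−0.36) × (1−0.610600) × (1−0.108000) = 0.777699
P(Remote branch lost) [OR] = 1 − (1−0.04) × (1−0.25) = 0.280000
P(Power feed lost) [AND] = 0.280000 × 0.05 = 0.014000
P(Dam spillway gate fails to open) [OR] = 1 − (1−0.777699) × (1−0.014000) × (1−0.18) × (1−0.32) = 0.877780
Rounded to 4 decimal places: P(Dam spillway gate fails to open) ≈ 0.8778.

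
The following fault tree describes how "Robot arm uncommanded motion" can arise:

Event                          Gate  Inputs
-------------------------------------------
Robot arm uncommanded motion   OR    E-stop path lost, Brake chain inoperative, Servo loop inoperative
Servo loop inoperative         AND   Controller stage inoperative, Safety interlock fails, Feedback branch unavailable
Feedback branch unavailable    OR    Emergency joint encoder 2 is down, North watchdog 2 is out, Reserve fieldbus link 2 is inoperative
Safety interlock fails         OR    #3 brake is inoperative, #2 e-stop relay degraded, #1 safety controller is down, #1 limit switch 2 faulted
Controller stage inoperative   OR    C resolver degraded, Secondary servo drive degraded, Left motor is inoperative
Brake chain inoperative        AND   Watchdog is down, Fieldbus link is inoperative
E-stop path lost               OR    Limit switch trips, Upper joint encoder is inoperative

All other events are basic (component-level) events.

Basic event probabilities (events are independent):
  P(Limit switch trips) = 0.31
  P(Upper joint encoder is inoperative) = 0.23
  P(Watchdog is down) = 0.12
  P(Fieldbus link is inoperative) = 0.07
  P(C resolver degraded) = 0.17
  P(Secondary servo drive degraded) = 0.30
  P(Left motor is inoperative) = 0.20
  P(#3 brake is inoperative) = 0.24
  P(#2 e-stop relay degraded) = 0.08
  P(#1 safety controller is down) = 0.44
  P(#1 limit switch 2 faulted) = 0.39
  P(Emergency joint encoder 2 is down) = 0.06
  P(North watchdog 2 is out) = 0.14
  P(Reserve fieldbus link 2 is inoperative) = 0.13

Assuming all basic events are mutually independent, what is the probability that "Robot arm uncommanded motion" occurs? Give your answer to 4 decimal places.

P(E-stop path lost) [OR] = 1 − (1−0.31) × (1−0.23) = 0.468700
P(Brake chain inoperative) [AND] = 0.12 × 0.07 = 0.008400
P(Controller stage inoperative) [OR] = 1 − (1−0.17) × (1−0.30) × (1−0.20) = 0.535200
P(Safety interlock fails) [OR] = 1 − (1−0.24) × (1−0.08) × (1−0.44) × (1−0.39) = 0.761153
P(Feedback branch unavailable) [OR] = 1 − (1−0.06) × (1−0.14) × (1−0.13) = 0.296692
P(Servo loop inoperative) [AND] = 0.535200 × 0.761153 × 0.296692 = 0.120863
P(Robot arm uncommanded motion) [OR] = 1 − (1−0.468700) × (1−0.008400) × (1−0.120863) = 0.536838
Rounded to 4 decimal places: P(Robot arm uncommanded motion) ≈ 0.5368.

0.5368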